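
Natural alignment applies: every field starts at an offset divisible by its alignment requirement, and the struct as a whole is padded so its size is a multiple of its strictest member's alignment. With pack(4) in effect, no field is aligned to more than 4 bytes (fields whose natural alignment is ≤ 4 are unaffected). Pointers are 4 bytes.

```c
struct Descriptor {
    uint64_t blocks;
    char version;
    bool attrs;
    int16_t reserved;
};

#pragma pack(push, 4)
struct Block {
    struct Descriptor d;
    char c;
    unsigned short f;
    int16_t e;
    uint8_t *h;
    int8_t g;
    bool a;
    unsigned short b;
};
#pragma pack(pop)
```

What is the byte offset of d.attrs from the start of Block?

9

Descriptor: @0: blocks [8B, align 8] → 8; @8: version [1B, align 1] → 9; @9: attrs [1B, align 1] → 10; @10: reserved [2B, align 2] → 12; +4 tail pad (align 8); size 16, align 8
@0: d [16B, align 4] → 16
within Descriptor: attrs at 9
0 + 9 = 9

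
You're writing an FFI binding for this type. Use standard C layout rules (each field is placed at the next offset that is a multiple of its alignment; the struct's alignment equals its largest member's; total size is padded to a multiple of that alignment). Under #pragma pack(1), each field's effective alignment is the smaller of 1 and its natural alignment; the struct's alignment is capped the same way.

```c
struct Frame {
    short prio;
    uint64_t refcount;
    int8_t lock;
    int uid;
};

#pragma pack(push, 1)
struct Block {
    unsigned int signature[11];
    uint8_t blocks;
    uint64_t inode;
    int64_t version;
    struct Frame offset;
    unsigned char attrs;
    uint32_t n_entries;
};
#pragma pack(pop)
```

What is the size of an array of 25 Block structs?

Frame: @0: prio [2B, align 2] → 2; +6 pad (align 8); @8: refcount [8B, align 8] → 16; @16: lock [1B, align 1] → 17; +3 pad (align 4); @20: uid [4B, align 4] → 24; size 24, align 8
@0: signature [44B, align 1] → 44
@44: blocks [1B, align 1] → 45
@45: inode [8B, align 1] → 53
@53: version [8B, align 1] → 61
@61: offset [24B, align 1] → 85
@85: attrs [1B, align 1] → 86
@86: n_entries [4B, align 1] → 90
size 90, align 1
array of 25: 25 × 90 = 2250

2250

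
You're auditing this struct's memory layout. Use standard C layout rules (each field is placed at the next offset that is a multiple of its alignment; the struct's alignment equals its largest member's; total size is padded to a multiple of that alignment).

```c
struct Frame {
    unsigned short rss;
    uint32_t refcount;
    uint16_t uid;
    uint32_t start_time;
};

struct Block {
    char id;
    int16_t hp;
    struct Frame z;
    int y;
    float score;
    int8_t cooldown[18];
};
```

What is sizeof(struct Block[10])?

Frame: rss at 0 (size 2, align 2) → ends 2; pad 2 to align 4 for refcount; refcount at 4 (size 4, align 4) → ends 8; uid at 8 (size 2, align 2) → ends 10; pad 2 to align 4 for start_time; start_time at 12 (size 4, align 4) → ends 16; total 16 bytes, alignment 4
id at 0 (size 1, align 1) → ends 1
pad 1 to align 2 for hp
hp at 2 (size 2, align 2) → ends 4
z at 4 (size 16, align 4) → ends 20
y at 20 (size 4, align 4) → ends 24
score at 24 (size 4, align 4) → ends 28
cooldown at 28 (size 18, align 1) → ends 46
tail pad 2 to reach multiple of 4
total 48 bytes, alignment 4
array of 10: 10 × 48 = 480

480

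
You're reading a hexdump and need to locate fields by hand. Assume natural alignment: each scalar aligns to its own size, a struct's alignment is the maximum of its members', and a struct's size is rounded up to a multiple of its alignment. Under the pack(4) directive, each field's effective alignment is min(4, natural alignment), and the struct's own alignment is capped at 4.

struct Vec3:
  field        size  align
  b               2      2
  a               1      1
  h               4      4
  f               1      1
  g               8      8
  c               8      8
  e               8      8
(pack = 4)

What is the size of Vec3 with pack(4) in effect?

36

b at 0 (size 2, align 2) → ends 2
a at 2 (size 1, align 1) → ends 3
pad 1 to align 4 for h
h at 4 (size 4, align 4) → ends 8
f at 8 (size 1, align 1) → ends 9
pad 3 to align 4 for g
g at 12 (size 8, align 4) → ends 20
c at 20 (size 8, align 4) → ends 28
e at 28 (size 8, align 4) → ends 36
total 36 bytes, alignment 4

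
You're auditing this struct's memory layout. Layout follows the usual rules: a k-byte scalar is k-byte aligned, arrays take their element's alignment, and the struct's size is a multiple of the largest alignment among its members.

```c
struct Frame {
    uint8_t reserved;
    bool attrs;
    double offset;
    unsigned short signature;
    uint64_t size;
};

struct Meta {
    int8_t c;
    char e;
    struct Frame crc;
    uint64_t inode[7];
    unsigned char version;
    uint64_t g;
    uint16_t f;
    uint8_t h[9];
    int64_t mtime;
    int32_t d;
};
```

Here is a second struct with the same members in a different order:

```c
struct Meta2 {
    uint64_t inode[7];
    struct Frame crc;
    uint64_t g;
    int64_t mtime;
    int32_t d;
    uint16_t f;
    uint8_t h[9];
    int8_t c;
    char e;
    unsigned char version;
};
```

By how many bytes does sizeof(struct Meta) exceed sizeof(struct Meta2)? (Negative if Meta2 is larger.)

16

Frame: reserved at 0 (size 1, align 1) → ends 1; attrs at 1 (size 1, align 1) → ends 2; pad 6 to align 8 for offset; offset at 8 (size 8, align 8) → ends 16; signature at 16 (size 2, align 2) → ends 18; pad 6 to align 8 for size; size at 24 (size 8, align 8) → ends 32; total 32 bytes, alignment 8
c at 0 (size 1, align 1) → ends 1
e at 1 (size 1, align 1) → ends 2
pad 6 to align 8 for crc
crc at 8 (size 32, align 8) → ends 40
inode at 40 (size 56, align 8) → ends 96
version at 96 (size 1, align 1) → ends 97
pad 7 to align 8 for g
g at 104 (size 8, align 8) → ends 112
f at 112 (size 2, align 2) → ends 114
h at 114 (size 9, align 1) → ends 123
pad 5 to align 8 for mtime
mtime at 128 (size 8, align 8) → ends 136
d at 136 (size 4, align 4) → ends 140
tail pad 4 to reach multiple of 8
total 144 bytes, alignment 8
— Meta2 —
inode at 0 (size 56, align 8) → ends 56
crc at 56 (size 32, align 8) → ends 88
g at 88 (size 8, align 8) → ends 96
mtime at 96 (size 8, align 8) → ends 104
d at 104 (size 4, align 4) → ends 108
f at 108 (size 2, align 2) → ends 110
h at 110 (size 9, align 1) → ends 119
c at 119 (size 1, align 1) → ends 120
e at 120 (size 1, align 1) → ends 121
version at 121 (size 1, align 1) → ends 122
tail pad 6 to reach multiple of 8
total 128 bytes, alignment 8
144 − 128 = 16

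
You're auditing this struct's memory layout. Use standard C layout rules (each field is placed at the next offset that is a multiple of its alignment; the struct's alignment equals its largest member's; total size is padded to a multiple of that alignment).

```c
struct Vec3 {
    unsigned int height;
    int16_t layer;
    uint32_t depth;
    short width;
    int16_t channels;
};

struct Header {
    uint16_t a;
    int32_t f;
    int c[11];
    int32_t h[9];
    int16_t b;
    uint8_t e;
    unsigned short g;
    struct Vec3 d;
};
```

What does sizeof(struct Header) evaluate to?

Vec3: 0..4  height  (4B, 4-aligned); 4..6  layer  (2B, 2-aligned); 6..8  -- padding (2B); 8..12  depth  (4B, 4-aligned); 12..14  width  (2B, 2-aligned); 14..16  channels  (2B, 2-aligned); sizeof = 16, alignof = 4
0..2  a  (2B, 2-aligned)
2..4  -- padding (2B)
4..8  f  (4B, 4-aligned)
8..52  c  (44B, 4-aligned)
52..88  h  (36B, 4-aligned)
88..90  b  (2B, 2-aligned)
90..91  e  (1B, 1-aligned)
91..92  -- padding (1B)
92..94  g  (2B, 2-aligned)
94..96  -- padding (2B)
96..112  d  (16B, 4-aligned)
sizeof = 112, alignof = 4

112 bytes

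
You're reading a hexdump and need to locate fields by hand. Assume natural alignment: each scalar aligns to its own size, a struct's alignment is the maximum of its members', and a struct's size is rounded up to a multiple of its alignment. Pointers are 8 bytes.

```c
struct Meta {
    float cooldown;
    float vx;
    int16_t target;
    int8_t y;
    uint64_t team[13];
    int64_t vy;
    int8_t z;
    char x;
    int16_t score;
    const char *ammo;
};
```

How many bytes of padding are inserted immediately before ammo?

4

cooldown at 0 (size 4, align 4) → ends 4
vx at 4 (size 4, align 4) → ends 8
target at 8 (size 2, align 2) → ends 10
y at 10 (size 1, align 1) → ends 11
pad 5 to align 8 for team
team at 16 (size 104, align 8) → ends 120
vy at 120 (size 8, align 8) → ends 128
z at 128 (size 1, align 1) → ends 129
x at 129 (size 1, align 1) → ends 130
score at 130 (size 2, align 2) → ends 132
pad 4 to align 8 for ammo
ammo at 136 (size 8, align 8) → ends 144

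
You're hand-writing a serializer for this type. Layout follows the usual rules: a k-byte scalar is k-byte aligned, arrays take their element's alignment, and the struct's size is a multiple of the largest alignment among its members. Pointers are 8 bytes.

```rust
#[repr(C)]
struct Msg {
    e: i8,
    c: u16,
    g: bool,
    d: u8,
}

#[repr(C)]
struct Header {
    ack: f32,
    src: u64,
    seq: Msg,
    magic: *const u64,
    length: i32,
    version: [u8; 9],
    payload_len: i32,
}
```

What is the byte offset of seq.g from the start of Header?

Msg: @0: e [1B, align 1] → 1; +1 pad (align 2); @2: c [2B, align 2] → 4; @4: g [1B, align 1] → 5; @5: d [1B, align 1] → 6; size 6, align 2
@0: ack [4B, align 4] → 4
+4 pad (align 8)
@8: src [8B, align 8] → 16
@16: seq [6B, align 2] → 22
within Msg: g at 4
16 + 4 = 20

20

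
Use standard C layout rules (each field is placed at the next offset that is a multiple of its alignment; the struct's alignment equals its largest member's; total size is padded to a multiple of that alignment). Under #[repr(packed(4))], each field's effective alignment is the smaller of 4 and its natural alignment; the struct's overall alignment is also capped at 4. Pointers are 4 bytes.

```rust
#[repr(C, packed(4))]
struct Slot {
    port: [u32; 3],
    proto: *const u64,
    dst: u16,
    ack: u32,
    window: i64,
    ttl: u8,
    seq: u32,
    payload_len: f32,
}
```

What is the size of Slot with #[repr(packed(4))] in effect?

port at 0 (size 12, align 4) → ends 12
proto at 12 (size 4, align 4) → ends 16
dst at 16 (size 2, align 2) → ends 18
pad 2 to align 4 for ack
ack at 20 (size 4, align 4) → ends 24
window at 24 (size 8, align 4) → ends 32
ttl at 32 (size 1, align 1) → ends 33
pad 3 to align 4 for seq
seq at 36 (size 4, align 4) → ends 40
payload_len at 40 (size 4, align 4) → ends 44
total 44 bytes, alignment 4

44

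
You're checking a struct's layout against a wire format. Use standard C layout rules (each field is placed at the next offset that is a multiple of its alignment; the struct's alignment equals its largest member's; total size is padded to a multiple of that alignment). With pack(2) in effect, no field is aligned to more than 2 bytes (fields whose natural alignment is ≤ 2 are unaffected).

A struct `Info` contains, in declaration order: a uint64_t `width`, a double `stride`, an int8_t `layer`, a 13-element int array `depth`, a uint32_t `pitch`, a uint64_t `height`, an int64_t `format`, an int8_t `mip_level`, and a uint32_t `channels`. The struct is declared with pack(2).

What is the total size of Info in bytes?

width at 0 (size 8, align 2) → ends 8
stride at 8 (size 8, align 2) → ends 16
layer at 16 (size 1, align 1) → ends 17
pad 1 to align 2 for depth
depth at 18 (size 52, align 2) → ends 70
pitch at 70 (size 4, align 2) → ends 74
height at 74 (size 8, align 2) → ends 82
format at 82 (size 8, align 2) → ends 90
mip_level at 90 (size 1, align 1) → ends 91
pad 1 to align 2 for channels
channels at 92 (size 4, align 2) → ends 96
total 96 bytes, alignment 2

96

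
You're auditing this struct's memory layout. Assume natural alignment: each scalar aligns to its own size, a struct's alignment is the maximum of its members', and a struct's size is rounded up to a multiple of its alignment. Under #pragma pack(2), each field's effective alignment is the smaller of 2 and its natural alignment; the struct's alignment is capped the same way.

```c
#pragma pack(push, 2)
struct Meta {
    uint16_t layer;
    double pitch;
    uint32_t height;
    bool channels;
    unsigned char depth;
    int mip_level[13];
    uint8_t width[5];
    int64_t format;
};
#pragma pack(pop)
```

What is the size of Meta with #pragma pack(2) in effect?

0..2  layer  (2B, 2-aligned)
2..10  pitch  (8B, 2-aligned)
10..14  height  (4B, 2-aligned)
14..15  channels  (1B, 1-aligned)
15..16  depth  (1B, 1-aligned)
16..68  mip_level  (52B, 2-aligned)
68..73  width  (5B, 1-aligned)
73..74  -- padding (1B)
74..82  format  (8B, 2-aligned)
sizeof = 82, alignof = 2

82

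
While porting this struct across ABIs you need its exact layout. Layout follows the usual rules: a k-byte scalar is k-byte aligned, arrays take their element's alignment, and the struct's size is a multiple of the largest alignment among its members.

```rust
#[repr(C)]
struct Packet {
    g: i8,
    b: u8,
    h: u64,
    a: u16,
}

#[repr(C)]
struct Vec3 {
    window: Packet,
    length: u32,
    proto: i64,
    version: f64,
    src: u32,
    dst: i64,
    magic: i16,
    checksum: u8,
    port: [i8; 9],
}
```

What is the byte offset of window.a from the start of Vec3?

16

Packet: 0..1  g  (1B, 1-aligned); 1..2  b  (1B, 1-aligned); 2..8  -- padding (6B); 8..16  h  (8B, 8-aligned); 16..18  a  (2B, 2-aligned); 18..24  -- tail padding (6B); sizeof = 24, alignof = 8
0..24  window  (24B, 8-aligned)
within Packet: a at 16
0 + 16 = 16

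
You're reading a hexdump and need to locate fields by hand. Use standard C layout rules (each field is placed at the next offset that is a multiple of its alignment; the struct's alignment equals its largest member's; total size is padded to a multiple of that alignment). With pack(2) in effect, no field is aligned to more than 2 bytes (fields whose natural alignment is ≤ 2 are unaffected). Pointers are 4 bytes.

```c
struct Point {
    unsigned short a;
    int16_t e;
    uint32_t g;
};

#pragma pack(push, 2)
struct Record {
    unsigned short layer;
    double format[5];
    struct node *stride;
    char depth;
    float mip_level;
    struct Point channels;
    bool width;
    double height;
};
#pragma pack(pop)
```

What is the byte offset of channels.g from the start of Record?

56

Point: a at 0 (size 2, align 2) → ends 2; e at 2 (size 2, align 2) → ends 4; g at 4 (size 4, align 4) → ends 8; total 8 bytes, alignment 4
layer at 0 (size 2, align 2) → ends 2
format at 2 (size 40, align 2) → ends 42
stride at 42 (size 4, align 2) → ends 46
depth at 46 (size 1, align 1) → ends 47
pad 1 to align 2 for mip_level
mip_level at 48 (size 4, align 2) → ends 52
channels at 52 (size 8, align 2) → ends 60
within Point: g at 4
52 + 4 = 56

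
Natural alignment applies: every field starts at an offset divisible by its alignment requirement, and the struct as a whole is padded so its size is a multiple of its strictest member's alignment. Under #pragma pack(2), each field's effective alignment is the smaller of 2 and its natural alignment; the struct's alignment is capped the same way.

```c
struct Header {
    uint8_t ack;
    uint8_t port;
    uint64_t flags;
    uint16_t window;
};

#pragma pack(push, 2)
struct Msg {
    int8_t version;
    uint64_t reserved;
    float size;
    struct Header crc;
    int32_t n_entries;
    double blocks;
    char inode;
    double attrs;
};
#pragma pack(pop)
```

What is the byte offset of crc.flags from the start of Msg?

Header: @0: ack [1B, align 1] → 1; @1: port [1B, align 1] → 2; +6 pad (align 8); @8: flags [8B, align 8] → 16; @16: window [2B, align 2] → 18; +6 tail pad (align 8); size 24, align 8
@0: version [1B, align 1] → 1
+1 pad (align 2)
@2: reserved [8B, align 2] → 10
@10: size [4B, align 2] → 14
@14: crc [24B, align 2] → 38
within Header: flags at 8
14 + 8 = 22

22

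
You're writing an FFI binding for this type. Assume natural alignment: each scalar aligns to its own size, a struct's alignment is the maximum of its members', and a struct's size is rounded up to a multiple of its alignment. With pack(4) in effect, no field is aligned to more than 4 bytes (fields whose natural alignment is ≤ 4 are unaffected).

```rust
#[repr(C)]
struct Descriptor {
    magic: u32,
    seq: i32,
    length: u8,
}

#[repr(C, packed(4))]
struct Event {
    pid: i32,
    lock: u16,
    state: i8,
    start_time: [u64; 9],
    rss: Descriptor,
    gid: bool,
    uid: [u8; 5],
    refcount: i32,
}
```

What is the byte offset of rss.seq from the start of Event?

Descriptor: 0..4  magic  (4B, 4-aligned); 4..8  seq  (4B, 4-aligned); 8..9  length  (1B, 1-aligned); 9..12  -- tail padding (3B); sizeof = 12, alignof = 4
0..4  pid  (4B, 4-aligned)
4..6  lock  (2B, 2-aligned)
6..7  state  (1B, 1-aligned)
7..8  -- padding (1B)
8..80  start_time  (72B, 4-aligned)
80..92  rss  (12B, 4-aligned)
within Descriptor: seq at 4
80 + 4 = 84

84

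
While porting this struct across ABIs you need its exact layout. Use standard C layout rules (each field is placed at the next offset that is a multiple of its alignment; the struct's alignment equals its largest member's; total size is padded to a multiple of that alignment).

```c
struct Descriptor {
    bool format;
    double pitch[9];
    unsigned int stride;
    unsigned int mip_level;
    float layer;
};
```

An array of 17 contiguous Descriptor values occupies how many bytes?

@0: format [1B, align 1] → 1
+7 pad (align 8)
@8: pitch [72B, align 8] → 80
@80: stride [4B, align 4] → 84
@84: mip_level [4B, align 4] → 88
@88: layer [4B, align 4] → 92
+4 tail pad (align 8)
size 96, align 8
array of 17: 17 × 96 = 1632

1632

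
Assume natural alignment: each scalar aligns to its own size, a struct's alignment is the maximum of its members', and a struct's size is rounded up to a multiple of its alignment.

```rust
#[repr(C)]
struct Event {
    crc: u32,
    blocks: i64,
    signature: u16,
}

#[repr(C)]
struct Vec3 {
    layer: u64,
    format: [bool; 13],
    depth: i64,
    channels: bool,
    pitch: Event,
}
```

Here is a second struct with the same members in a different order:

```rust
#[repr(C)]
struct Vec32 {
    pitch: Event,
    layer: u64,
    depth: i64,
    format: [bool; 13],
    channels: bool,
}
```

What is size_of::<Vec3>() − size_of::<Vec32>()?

Event: 0..4  crc  (4B, 4-aligned); 4..8  -- padding (4B); 8..16  blocks  (8B, 8-aligned); 16..18  signature  (2B, 2-aligned); 18..24  -- tail padding (6B); sizeof = 24, alignof = 8
0..8  layer  (8B, 8-aligned)
8..21  format  (13B, 1-aligned)
21..24  -- padding (3B)
24..32  depth  (8B, 8-aligned)
32..33  channels  (1B, 1-aligned)
33..40  -- padding (7B)
40..64  pitch  (24B, 8-aligned)
sizeof = 64, alignof = 8
— Vec32 —
0..24  pitch  (24B, 8-aligned)
24..32  layer  (8B, 8-aligned)
32..40  depth  (8B, 8-aligned)
40..53  format  (13B, 1-aligned)
53..54  channels  (1B, 1-aligned)
54..56  -- tail padding (2B)
sizeof = 56, alignof = 8
64 − 56 = 8

8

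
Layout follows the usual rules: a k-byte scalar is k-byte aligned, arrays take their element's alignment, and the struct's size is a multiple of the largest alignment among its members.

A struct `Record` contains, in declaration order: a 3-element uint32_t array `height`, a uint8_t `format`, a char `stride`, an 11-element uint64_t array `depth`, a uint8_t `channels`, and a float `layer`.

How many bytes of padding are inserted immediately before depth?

2

height at 0 (size 12, align 4) → ends 12
format at 12 (size 1, align 1) → ends 13
stride at 13 (size 1, align 1) → ends 14
pad 2 to align 8 for depth
depth at 16 (size 88, align 8) → ends 104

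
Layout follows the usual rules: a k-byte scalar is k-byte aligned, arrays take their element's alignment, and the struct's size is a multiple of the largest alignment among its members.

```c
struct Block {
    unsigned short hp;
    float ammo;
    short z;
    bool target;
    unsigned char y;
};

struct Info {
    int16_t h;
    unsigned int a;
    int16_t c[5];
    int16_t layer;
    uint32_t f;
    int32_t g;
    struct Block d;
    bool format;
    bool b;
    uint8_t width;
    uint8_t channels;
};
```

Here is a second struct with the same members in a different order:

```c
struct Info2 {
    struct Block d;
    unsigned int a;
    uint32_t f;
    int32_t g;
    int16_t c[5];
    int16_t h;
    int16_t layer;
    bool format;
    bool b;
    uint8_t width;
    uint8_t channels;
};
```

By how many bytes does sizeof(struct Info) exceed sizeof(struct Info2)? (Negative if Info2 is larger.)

0

Block: hp at 0 (size 2, align 2) → ends 2; pad 2 to align 4 for ammo; ammo at 4 (size 4, align 4) → ends 8; z at 8 (size 2, align 2) → ends 10; target at 10 (size 1, align 1) → ends 11; y at 11 (size 1, align 1) → ends 12; total 12 bytes, alignment 4
h at 0 (size 2, align 2) → ends 2
pad 2 to align 4 for a
a at 4 (size 4, align 4) → ends 8
c at 8 (size 10, align 2) → ends 18
layer at 18 (size 2, align 2) → ends 20
f at 20 (size 4, align 4) → ends 24
g at 24 (size 4, align 4) → ends 28
d at 28 (size 12, align 4) → ends 40
format at 40 (size 1, align 1) → ends 41
b at 41 (size 1, align 1) → ends 42
width at 42 (size 1, align 1) → ends 43
channels at 43 (size 1, align 1) → ends 44
total 44 bytes, alignment 4
— Info2 —
d at 0 (size 12, align 4) → ends 12
a at 12 (size 4, align 4) → ends 16
f at 16 (size 4, align 4) → ends 20
g at 20 (size 4, align 4) → ends 24
c at 24 (size 10, align 2) → ends 34
h at 34 (size 2, align 2) → ends 36
layer at 36 (size 2, align 2) → ends 38
format at 38 (size 1, align 1) → ends 39
b at 39 (size 1, align 1) → ends 40
width at 40 (size 1, align 1) → ends 41
channels at 41 (size 1, align 1) → ends 42
tail pad 2 to reach multiple of 4
total 44 bytes, alignment 4
44 − 44 = 0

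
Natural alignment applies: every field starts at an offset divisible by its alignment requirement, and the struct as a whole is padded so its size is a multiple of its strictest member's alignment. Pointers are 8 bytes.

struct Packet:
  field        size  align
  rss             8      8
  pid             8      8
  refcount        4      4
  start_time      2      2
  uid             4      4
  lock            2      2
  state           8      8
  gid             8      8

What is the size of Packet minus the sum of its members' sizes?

rss at 0 (size 8, align 8) → ends 8
pid at 8 (size 8, align 8) → ends 16
refcount at 16 (size 4, align 4) → ends 20
start_time at 20 (size 2, align 2) → ends 22
pad 2 to align 4 for uid
uid at 24 (size 4, align 4) → ends 28
lock at 28 (size 2, align 2) → ends 30
pad 2 to align 8 for state
state at 32 (size 8, align 8) → ends 40
gid at 40 (size 8, align 8) → ends 48
total 48 bytes, alignment 8
data bytes 44, size 48 → padding 4

4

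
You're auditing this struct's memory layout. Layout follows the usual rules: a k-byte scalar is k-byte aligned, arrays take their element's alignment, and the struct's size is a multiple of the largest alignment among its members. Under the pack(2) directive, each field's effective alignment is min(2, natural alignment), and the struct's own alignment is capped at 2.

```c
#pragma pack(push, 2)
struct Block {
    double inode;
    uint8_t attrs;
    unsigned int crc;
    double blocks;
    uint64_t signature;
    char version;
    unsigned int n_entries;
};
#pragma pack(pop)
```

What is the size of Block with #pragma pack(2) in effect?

36

@0: inode [8B, align 2] → 8
@8: attrs [1B, align 1] → 9
+1 pad (align 2)
@10: crc [4B, align 2] → 14
@14: blocks [8B, align 2] → 22
@22: signature [8B, align 2] → 30
@30: version [1B, align 1] → 31
+1 pad (align 2)
@32: n_entries [4B, align 2] → 36
size 36, align 2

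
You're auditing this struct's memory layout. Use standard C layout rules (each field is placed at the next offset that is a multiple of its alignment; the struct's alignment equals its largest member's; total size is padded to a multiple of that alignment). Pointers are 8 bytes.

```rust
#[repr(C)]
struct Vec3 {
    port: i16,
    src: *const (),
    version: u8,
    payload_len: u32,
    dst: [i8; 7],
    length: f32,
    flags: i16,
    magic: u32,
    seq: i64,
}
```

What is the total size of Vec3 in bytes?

@0: port [2B, align 2] → 2
+6 pad (align 8)
@8: src [8B, align 8] → 16
@16: version [1B, align 1] → 17
+3 pad (align 4)
@20: payload_len [4B, align 4] → 24
@24: dst [7B, align 1] → 31
+1 pad (align 4)
@32: length [4B, align 4] → 36
@36: flags [2B, align 2] → 38
+2 pad (align 4)
@40: magic [4B, align 4] → 44
+4 pad (align 8)
@48: seq [8B, align 8] → 56
size 56, align 8

56 bytes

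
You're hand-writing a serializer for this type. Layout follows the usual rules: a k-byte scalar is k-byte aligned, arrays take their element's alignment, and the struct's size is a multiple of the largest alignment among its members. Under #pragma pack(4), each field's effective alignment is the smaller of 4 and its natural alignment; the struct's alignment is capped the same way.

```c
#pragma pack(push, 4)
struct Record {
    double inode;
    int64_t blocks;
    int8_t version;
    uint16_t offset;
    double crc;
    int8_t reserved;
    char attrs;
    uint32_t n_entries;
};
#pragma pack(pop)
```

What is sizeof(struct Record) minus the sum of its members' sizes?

0..8  inode  (8B, 4-aligned)
8..16  blocks  (8B, 4-aligned)
16..17  version  (1B, 1-aligned)
17..18  -- padding (1B)
18..20  offset  (2B, 2-aligned)
20..28  crc  (8B, 4-aligned)
28..29  reserved  (1B, 1-aligned)
29..30  attrs  (1B, 1-aligned)
30..32  -- padding (2B)
32..36  n_entries  (4B, 4-aligned)
sizeof = 36, alignof = 4
data bytes 33, size 36 → padding 3

3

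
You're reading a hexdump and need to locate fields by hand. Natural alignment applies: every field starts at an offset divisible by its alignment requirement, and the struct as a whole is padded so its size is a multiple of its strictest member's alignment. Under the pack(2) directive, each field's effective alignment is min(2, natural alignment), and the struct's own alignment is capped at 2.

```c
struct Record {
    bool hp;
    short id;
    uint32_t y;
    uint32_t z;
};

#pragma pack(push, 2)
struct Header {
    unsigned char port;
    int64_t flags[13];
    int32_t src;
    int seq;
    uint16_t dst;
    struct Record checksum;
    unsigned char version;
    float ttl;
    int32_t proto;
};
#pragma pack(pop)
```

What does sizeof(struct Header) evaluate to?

138

Record: hp at 0 (size 1, align 1) → ends 1; pad 1 to align 2 for id; id at 2 (size 2, align 2) → ends 4; y at 4 (size 4, align 4) → ends 8; z at 8 (size 4, align 4) → ends 12; total 12 bytes, alignment 4
port at 0 (size 1, align 1) → ends 1
pad 1 to align 2 for flags
flags at 2 (size 104, align 2) → ends 106
src at 106 (size 4, align 2) → ends 110
seq at 110 (size 4, align 2) → ends 114
dst at 114 (size 2, align 2) → ends 116
checksum at 116 (size 12, align 2) → ends 128
version at 128 (size 1, align 1) → ends 129
pad 1 to align 2 for ttl
ttl at 130 (size 4, align 2) → ends 134
proto at 134 (size 4, align 2) → ends 138
total 138 bytes, alignment 2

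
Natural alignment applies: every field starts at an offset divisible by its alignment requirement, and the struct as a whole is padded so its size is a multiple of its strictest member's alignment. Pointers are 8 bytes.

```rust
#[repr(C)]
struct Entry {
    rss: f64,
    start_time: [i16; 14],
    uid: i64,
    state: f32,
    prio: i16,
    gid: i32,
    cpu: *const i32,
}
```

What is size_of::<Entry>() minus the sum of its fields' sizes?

@0: rss [8B, align 8] → 8
@8: start_time [28B, align 2] → 36
+4 pad (align 8)
@40: uid [8B, align 8] → 48
@48: state [4B, align 4] → 52
@52: prio [2B, align 2] → 54
+2 pad (align 4)
@56: gid [4B, align 4] → 60
+4 pad (align 8)
@64: cpu [8B, align 8] → 72
size 72, align 8
data bytes 62, size 72 → padding 10

10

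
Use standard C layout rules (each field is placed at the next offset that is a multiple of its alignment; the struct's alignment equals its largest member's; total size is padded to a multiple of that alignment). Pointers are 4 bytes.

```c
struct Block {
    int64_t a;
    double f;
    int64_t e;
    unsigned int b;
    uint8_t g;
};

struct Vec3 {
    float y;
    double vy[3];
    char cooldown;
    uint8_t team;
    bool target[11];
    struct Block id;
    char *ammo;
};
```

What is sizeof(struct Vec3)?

Block: a at 0 (size 8, align 8) → ends 8; f at 8 (size 8, align 8) → ends 16; e at 16 (size 8, align 8) → ends 24; b at 24 (size 4, align 4) → ends 28; g at 28 (size 1, align 1) → ends 29; tail pad 3 to reach multiple of 8; total 32 bytes, alignment 8
y at 0 (size 4, align 4) → ends 4
pad 4 to align 8 for vy
vy at 8 (size 24, align 8) → ends 32
cooldown at 32 (size 1, align 1) → ends 33
team at 33 (size 1, align 1) → ends 34
target at 34 (size 11, align 1) → ends 45
pad 3 to align 8 for id
id at 48 (size 32, align 8) → ends 80
ammo at 80 (size 4, align 4) → ends 84
tail pad 4 to reach multiple of 8
total 88 bytes, alignment 8

88 bytes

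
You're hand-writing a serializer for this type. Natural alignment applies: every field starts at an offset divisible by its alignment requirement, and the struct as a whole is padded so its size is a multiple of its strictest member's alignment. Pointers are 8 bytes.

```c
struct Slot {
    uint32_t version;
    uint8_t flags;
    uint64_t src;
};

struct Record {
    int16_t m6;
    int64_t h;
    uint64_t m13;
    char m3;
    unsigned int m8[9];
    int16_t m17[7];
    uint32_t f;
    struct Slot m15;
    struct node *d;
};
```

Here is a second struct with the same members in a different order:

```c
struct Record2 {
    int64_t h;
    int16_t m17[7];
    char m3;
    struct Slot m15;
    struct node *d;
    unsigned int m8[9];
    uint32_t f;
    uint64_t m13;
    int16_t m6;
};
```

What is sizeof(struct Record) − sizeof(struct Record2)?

8

Slot: @0: version [4B, align 4] → 4; @4: flags [1B, align 1] → 5; +3 pad (align 8); @8: src [8B, align 8] → 16; size 16, align 8
@0: m6 [2B, align 2] → 2
+6 pad (align 8)
@8: h [8B, align 8] → 16
@16: m13 [8B, align 8] → 24
@24: m3 [1B, align 1] → 25
+3 pad (align 4)
@28: m8 [36B, align 4] → 64
@64: m17 [14B, align 2] → 78
+2 pad (align 4)
@80: f [4B, align 4] → 84
+4 pad (align 8)
@88: m15 [16B, align 8] → 104
@104: d [8B, align 8] → 112
size 112, align 8
— Record2 —
@0: h [8B, align 8] → 8
@8: m17 [14B, align 2] → 22
@22: m3 [1B, align 1] → 23
+1 pad (align 8)
@24: m15 [16B, align 8] → 40
@40: d [8B, align 8] → 48
@48: m8 [36B, align 4] → 84
@84: f [4B, align 4] → 88
@88: m13 [8B, align 8] → 96
@96: m6 [2B, align 2] → 98
+6 tail pad (align 8)
size 104, align 8
112 − 104 = 8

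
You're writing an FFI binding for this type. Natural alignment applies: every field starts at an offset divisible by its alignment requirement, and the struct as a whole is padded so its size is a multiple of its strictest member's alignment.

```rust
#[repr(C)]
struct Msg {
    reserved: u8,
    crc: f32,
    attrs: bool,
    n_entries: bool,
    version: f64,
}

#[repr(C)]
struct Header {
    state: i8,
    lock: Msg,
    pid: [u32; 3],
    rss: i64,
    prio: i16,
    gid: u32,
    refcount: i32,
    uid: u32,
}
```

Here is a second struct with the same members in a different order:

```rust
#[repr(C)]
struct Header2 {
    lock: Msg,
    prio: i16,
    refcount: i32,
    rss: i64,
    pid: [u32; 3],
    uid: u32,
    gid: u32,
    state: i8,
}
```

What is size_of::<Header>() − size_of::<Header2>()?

8

Msg: reserved at 0 (size 1, align 1) → ends 1; pad 3 to align 4 for crc; crc at 4 (size 4, align 4) → ends 8; attrs at 8 (size 1, align 1) → ends 9; n_entries at 9 (size 1, align 1) → ends 10; pad 6 to align 8 for version; version at 16 (size 8, align 8) → ends 24; total 24 bytes, alignment 8
state at 0 (size 1, align 1) → ends 1
pad 7 to align 8 for lock
lock at 8 (size 24, align 8) → ends 32
pid at 32 (size 12, align 4) → ends 44
pad 4 to align 8 for rss
rss at 48 (size 8, align 8) → ends 56
prio at 56 (size 2, align 2) → ends 58
pad 2 to align 4 for gid
gid at 60 (size 4, align 4) → ends 64
refcount at 64 (size 4, align 4) → ends 68
uid at 68 (size 4, align 4) → ends 72
total 72 bytes, alignment 8
— Header2 —
lock at 0 (size 24, align 8) → ends 24
prio at 24 (size 2, align 2) → ends 26
pad 2 to align 4 for refcount
refcount at 28 (size 4, align 4) → ends 32
rss at 32 (size 8, align 8) → ends 40
pid at 40 (size 12, align 4) → ends 52
uid at 52 (size 4, align 4) → ends 56
gid at 56 (size 4, align 4) → ends 60
state at 60 (size 1, align 1) → ends 61
tail pad 3 to reach multiple of 8
total 64 bytes, alignment 8
72 − 64 = 8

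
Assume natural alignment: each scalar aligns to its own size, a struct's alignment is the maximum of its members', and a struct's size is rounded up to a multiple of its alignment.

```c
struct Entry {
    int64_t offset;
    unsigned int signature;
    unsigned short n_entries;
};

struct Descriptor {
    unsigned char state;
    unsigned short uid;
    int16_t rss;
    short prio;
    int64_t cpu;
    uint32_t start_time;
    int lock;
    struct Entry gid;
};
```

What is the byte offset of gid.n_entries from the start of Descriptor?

Entry: @0: offset [8B, align 8] → 8; @8: signature [4B, align 4] → 12; @12: n_entries [2B, align 2] → 14; +2 tail pad (align 8); size 16, align 8
@0: state [1B, align 1] → 1
+1 pad (align 2)
@2: uid [2B, align 2] → 4
@4: rss [2B, align 2] → 6
@6: prio [2B, align 2] → 8
@8: cpu [8B, align 8] → 16
@16: start_time [4B, align 4] → 20
@20: lock [4B, align 4] → 24
@24: gid [16B, align 8] → 40
within Entry: n_entries at 12
24 + 12 = 36

36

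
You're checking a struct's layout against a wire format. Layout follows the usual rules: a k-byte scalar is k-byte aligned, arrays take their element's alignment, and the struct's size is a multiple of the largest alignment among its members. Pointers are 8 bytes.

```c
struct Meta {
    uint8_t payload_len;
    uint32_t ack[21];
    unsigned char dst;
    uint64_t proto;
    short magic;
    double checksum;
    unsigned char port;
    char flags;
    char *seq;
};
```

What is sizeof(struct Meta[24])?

0..1  payload_len  (1B, 1-aligned)
1..4  -- padding (3B)
4..88  ack  (84B, 4-aligned)
88..89  dst  (1B, 1-aligned)
89..96  -- padding (7B)
96..104  proto  (8B, 8-aligned)
104..106  magic  (2B, 2-aligned)
106..112  -- padding (6B)
112..120  checksum  (8B, 8-aligned)
120..121  port  (1B, 1-aligned)
121..122  flags  (1B, 1-aligned)
122..128  -- padding (6B)
128..136  seq  (8B, 8-aligned)
sizeof = 136, alignof = 8
array of 24: 24 × 136 = 3264

3264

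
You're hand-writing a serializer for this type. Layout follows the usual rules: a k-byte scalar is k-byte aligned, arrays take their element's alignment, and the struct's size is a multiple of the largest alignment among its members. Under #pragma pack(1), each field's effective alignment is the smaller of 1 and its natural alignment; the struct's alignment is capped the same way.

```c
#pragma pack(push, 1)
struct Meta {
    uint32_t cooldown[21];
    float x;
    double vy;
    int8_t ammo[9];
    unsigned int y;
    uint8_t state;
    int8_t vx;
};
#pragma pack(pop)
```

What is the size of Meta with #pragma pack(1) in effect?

111

0..84  cooldown  (84B, 1-aligned)
84..88  x  (4B, 1-aligned)
88..96  vy  (8B, 1-aligned)
96..105  ammo  (9B, 1-aligned)
105..109  y  (4B, 1-aligned)
109..110  state  (1B, 1-aligned)
110..111  vx  (1B, 1-aligned)
sizeof = 111, alignof = 1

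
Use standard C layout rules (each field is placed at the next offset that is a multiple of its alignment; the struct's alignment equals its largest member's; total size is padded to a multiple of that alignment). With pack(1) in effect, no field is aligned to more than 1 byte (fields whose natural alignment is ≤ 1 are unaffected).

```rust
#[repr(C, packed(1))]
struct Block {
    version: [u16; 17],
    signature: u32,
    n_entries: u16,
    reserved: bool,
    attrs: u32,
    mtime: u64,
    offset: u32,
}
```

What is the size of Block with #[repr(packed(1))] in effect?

57

version at 0 (size 34, align 1) → ends 34
signature at 34 (size 4, align 1) → ends 38
n_entries at 38 (size 2, align 1) → ends 40
reserved at 40 (size 1, align 1) → ends 41
attrs at 41 (size 4, align 1) → ends 45
mtime at 45 (size 8, align 1) → ends 53
offset at 53 (size 4, align 1) → ends 57
total 57 bytes, alignment 1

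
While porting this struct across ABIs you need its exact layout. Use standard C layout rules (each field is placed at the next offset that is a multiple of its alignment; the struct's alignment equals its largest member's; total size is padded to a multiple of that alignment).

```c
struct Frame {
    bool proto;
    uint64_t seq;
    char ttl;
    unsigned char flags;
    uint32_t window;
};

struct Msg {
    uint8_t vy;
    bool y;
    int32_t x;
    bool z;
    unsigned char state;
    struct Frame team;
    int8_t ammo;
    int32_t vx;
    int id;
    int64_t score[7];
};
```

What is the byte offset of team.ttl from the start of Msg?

32

Frame: proto at 0 (size 1, align 1) → ends 1; pad 7 to align 8 for seq; seq at 8 (size 8, align 8) → ends 16; ttl at 16 (size 1, align 1) → ends 17; flags at 17 (size 1, align 1) → ends 18; pad 2 to align 4 for window; window at 20 (size 4, align 4) → ends 24; total 24 bytes, alignment 8
vy at 0 (size 1, align 1) → ends 1
y at 1 (size 1, align 1) → ends 2
pad 2 to align 4 for x
x at 4 (size 4, align 4) → ends 8
z at 8 (size 1, align 1) → ends 9
state at 9 (size 1, align 1) → ends 10
pad 6 to align 8 for team
team at 16 (size 24, align 8) → ends 40
within Frame: ttl at 16
16 + 16 = 32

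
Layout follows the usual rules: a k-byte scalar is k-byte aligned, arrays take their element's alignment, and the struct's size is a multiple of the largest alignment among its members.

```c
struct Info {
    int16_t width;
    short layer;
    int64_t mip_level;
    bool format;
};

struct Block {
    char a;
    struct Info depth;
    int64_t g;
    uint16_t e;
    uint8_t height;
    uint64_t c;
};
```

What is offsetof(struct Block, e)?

40

Info: width at 0 (size 2, align 2) → ends 2; layer at 2 (size 2, align 2) → ends 4; pad 4 to align 8 for mip_level; mip_level at 8 (size 8, align 8) → ends 16; format at 16 (size 1, align 1) → ends 17; tail pad 7 to reach multiple of 8; total 24 bytes, alignment 8
a at 0 (size 1, align 1) → ends 1
pad 7 to align 8 for depth
depth at 8 (size 24, align 8) → ends 32
g at 32 (size 8, align 8) → ends 40
e at 40 (size 2, align 2) → ends 42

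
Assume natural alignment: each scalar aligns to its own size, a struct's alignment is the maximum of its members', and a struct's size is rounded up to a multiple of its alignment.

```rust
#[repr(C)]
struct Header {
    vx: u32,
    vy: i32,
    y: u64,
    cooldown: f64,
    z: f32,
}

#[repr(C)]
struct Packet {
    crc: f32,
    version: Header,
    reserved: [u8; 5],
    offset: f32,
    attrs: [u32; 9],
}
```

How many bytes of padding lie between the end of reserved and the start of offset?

Header: vx at 0 (size 4, align 4) → ends 4; vy at 4 (size 4, align 4) → ends 8; y at 8 (size 8, align 8) → ends 16; cooldown at 16 (size 8, align 8) → ends 24; z at 24 (size 4, align 4) → ends 28; tail pad 4 to reach multiple of 8; total 32 bytes, alignment 8
crc at 0 (size 4, align 4) → ends 4
pad 4 to align 8 for version
version at 8 (size 32, align 8) → ends 40
reserved at 40 (size 5, align 1) → ends 45
pad 3 to align 4 for offset
offset at 48 (size 4, align 4) → ends 52

3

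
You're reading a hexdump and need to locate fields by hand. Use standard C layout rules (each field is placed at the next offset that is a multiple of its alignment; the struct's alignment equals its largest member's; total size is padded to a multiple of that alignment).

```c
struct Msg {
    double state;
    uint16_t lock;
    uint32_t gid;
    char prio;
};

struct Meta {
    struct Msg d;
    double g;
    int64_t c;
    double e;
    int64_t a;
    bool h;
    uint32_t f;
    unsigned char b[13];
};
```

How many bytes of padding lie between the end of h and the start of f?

3

Msg: state at 0 (size 8, align 8) → ends 8; lock at 8 (size 2, align 2) → ends 10; pad 2 to align 4 for gid; gid at 12 (size 4, align 4) → ends 16; prio at 16 (size 1, align 1) → ends 17; tail pad 7 to reach multiple of 8; total 24 bytes, alignment 8
d at 0 (size 24, align 8) → ends 24
g at 24 (size 8, align 8) → ends 32
c at 32 (size 8, align 8) → ends 40
e at 40 (size 8, align 8) → ends 48
a at 48 (size 8, align 8) → ends 56
h at 56 (size 1, align 1) → ends 57
pad 3 to align 4 for f
f at 60 (size 4, align 4) → ends 64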